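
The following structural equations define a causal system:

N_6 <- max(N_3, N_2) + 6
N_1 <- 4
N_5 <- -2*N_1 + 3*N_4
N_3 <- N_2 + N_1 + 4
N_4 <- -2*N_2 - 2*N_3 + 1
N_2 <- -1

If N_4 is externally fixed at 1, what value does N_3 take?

7

Under do(N_4=1), the mechanism N_4 <- -2*N_2 - 2*N_3 + 1 is discarded; N_4 is fixed at 1.
Since N_3 is not a descendant of the intervened variable, it is unaffected.
N_3 = N_2 + N_1 + 4  [with N_2=-1, N_1=4]  = 7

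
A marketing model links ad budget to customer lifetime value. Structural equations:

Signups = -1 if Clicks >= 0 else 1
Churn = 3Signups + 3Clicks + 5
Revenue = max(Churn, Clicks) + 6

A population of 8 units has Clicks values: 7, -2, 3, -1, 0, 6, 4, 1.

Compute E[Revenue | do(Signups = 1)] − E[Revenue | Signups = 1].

11.25

Under do(Signups=1), Signups's equation is replaced by Signups=1 for every unit. Per-unit Revenue: 35, 8, 23, 11, 14, 32, 26, 17. Mean = 20.75.
E[Revenue|Signups=1] averages over only the 2 units with Signups=1 (Clicks = -2, -1): Revenue = 8, 11, mean 9.5.
Difference = 20.75 − 9.5 = 11.25.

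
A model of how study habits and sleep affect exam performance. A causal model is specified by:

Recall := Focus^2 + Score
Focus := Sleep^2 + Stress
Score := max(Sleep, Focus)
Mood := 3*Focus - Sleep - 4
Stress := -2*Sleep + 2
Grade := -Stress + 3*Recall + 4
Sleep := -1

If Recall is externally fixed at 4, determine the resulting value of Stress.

do(Recall=4) replaces the equation Recall := Focus^2 + Score with the constant Recall = 4.
Stress is not downstream of the intervention, so its value is determined by the original equations.
Stress = -2*Sleep + 2  [with Sleep=-1]  = 4

4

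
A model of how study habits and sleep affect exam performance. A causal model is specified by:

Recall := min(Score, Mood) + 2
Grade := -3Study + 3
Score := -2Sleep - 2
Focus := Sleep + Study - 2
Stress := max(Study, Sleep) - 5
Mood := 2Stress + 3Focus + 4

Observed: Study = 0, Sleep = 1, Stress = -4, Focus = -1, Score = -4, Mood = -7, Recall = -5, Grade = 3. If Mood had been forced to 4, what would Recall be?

-2

Intervening sets Mood = 4 and removes its equation (Mood := 2Stress + 3Focus + 4).
Score = -2Sleep - 2  [with Sleep=1]  = -4
Recall = min(Score, Mood) + 2  [with Score=-4, Mood=4]  = -2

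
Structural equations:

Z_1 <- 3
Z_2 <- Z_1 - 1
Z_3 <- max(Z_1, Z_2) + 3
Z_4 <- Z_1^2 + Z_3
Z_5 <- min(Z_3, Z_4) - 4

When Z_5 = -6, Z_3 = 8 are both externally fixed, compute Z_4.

17

Under do(Z_5 = -6, Z_3 = 8), each intervened variable's structural equation is replaced by its fixed value.
Z_4 = Z_1^2 + Z_3  [with Z_1=3, Z_3=8]  = 17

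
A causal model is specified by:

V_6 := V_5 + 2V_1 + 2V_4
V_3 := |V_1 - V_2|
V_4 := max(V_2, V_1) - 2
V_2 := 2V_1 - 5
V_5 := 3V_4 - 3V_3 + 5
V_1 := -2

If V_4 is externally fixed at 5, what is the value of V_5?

-1

Intervening sets V_4 = 5 and removes its equation (V_4 := max(V_2, V_1) - 2).
V_2 = 2V_1 - 5  [with V_1=-2]  = -9
V_3 = |V_1 - V_2|  [with V_1=-2, V_2=-9]  = 7
V_5 = 3V_4 - 3V_3 + 5  [with V_4=5, V_3=7]  = -1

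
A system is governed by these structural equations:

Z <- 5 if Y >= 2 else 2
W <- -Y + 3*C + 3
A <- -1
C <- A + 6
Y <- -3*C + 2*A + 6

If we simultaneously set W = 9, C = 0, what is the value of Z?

5

Setting W = 9, C = 0 by intervention discards those variables' equations.
Y = -3*C + 2*A + 6  [with C=0, A=-1]  = 4
Z = 5 if Y >= 2 else 2  [with Y=4]  = 5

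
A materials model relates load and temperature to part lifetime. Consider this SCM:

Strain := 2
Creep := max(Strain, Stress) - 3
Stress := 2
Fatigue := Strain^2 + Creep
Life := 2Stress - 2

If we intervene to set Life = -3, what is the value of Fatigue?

3

The intervention breaks the incoming arrows to Life: Life := 2Stress - 2 no longer applies, and Life = -3.
Since Fatigue is not a descendant of the intervened variable, it is unaffected.
Creep = max(Strain, Stress) - 3  [with Strain=2, Stress=2]  = -1
Fatigue = Strain^2 + Creep  [with Strain=2, Creep=-1]  = 3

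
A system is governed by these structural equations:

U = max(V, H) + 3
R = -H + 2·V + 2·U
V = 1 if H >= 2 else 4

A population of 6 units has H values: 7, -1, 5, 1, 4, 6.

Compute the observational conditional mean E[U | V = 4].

7

Observing V=4 restricts to units where V's equation naturally yields 4: H ∈ {-1, 1}. In that subpopulation U = 7, 7, mean 7.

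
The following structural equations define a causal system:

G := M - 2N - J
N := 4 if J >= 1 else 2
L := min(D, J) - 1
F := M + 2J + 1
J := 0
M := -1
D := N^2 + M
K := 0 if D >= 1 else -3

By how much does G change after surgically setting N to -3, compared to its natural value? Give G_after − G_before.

The intervention breaks the incoming arrows to N: N := 4 if J >= 1 else 2 no longer applies, and N = -3.
G = M - 2N - J  [with M=-1, N=-3, J=0]  = 5
Without intervention: N = 4 if J >= 1 else 2  [with J=0]  = 2; G = M - 2N - J  [with M=-1, N=2, J=0]  = -5.
Change = 5 − (-5) = 10.

10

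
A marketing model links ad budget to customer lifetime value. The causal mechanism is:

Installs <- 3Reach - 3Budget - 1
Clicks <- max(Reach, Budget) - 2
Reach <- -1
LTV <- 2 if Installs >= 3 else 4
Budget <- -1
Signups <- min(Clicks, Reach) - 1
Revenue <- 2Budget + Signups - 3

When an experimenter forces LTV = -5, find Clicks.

-3

Intervening sets LTV = -5 and removes its equation (LTV <- 2 if Installs >= 3 else 4).
Clicks is not downstream of the intervention, so its value is determined by the original equations.
Clicks = max(Reach, Budget) - 2  [with Reach=-1, Budget=-1]  = -3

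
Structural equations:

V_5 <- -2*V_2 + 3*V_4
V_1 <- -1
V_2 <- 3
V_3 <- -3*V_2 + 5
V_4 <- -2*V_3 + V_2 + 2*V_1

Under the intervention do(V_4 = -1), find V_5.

-9

Intervening sets V_4 = -1 and removes its equation (V_4 <- -2*V_3 + V_2 + 2*V_1).
V_5 = -2*V_2 + 3*V_4  [with V_2=3, V_4=-1]  = -9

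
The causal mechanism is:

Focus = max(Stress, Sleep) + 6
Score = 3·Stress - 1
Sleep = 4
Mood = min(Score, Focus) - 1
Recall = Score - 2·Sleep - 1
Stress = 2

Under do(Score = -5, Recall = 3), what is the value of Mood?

Setting Score = -5, Recall = 3 by intervention discards those variables' equations.
Focus = max(Stress, Sleep) + 6  [with Stress=2, Sleep=4]  = 10
Mood = min(Score, Focus) - 1  [with Score=-5, Focus=10]  = -6

-6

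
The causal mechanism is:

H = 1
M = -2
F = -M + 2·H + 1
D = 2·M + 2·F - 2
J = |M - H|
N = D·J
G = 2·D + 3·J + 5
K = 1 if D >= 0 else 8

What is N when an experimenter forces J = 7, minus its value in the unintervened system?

16

The intervention breaks the incoming arrows to J: J = |M - H| no longer applies, and J = 7.
F = -M + 2·H + 1  [with M=-2, H=1]  = 5
D = 2·M + 2·F - 2  [with M=-2, F=5]  = 4
N = D·J  [with D=4, J=7]  = 28
Without intervention: F = -M + 2·H + 1  [with M=-2, H=1]  = 5; D = 2·M + 2·F - 2  [with M=-2, F=5]  = 4; J = |M - H|  [with M=-2, H=1]  = 3; N = D·J  [with D=4, J=3]  = 12.
Change = 28 − 12 = 16.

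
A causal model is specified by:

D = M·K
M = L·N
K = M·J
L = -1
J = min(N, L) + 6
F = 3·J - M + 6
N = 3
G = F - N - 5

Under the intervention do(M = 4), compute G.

9

do(M=4) replaces the equation M = L·N with the constant M = 4.
J = min(N, L) + 6  [with N=3, L=-1]  = 5
F = 3·J - M + 6  [with J=5, M=4]  = 17
G = F - N - 5  [with F=17, N=3]  = 9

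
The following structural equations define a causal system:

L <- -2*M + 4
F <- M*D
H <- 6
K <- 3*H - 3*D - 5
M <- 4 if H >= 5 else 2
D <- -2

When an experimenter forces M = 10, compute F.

Intervening sets M = 10 and removes its equation (M <- 4 if H >= 5 else 2).
F = M*D  [with M=10, D=-2]  = -20

-20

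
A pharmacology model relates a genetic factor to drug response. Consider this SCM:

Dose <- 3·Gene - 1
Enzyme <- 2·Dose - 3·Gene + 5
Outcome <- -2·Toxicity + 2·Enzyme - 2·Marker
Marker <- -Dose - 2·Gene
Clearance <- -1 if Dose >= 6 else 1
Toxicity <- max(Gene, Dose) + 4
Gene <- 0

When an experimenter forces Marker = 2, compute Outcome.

The intervention breaks the incoming arrows to Marker: Marker <- -Dose - 2·Gene no longer applies, and Marker = 2.
Dose = 3·Gene - 1  [with Gene=0]  = -1
Enzyme = 2·Dose - 3·Gene + 5  [with Dose=-1, Gene=0]  = 3
Toxicity = max(Gene, Dose) + 4  [with Gene=0, Dose=-1]  = 4
Outcome = -2·Toxicity + 2·Enzyme - 2·Marker  [with Toxicity=4, Enzyme=3, Marker=2]  = -6

-6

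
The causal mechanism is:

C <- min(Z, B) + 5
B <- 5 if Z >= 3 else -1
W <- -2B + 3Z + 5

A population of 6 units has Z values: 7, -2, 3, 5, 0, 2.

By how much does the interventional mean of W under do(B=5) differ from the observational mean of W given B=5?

-7.5

do(B=5) breaks B's dependence on Z. With B=5 fixed, W across the units is 16, -11, 4, 10, -5, 1, mean 2.5.
Observing B=5 restricts to units where B's equation naturally yields 5: Z ∈ {7, 3, 5}. In that subpopulation W = 16, 4, 10, mean 10.
Difference = 2.5 − 10 = -7.5.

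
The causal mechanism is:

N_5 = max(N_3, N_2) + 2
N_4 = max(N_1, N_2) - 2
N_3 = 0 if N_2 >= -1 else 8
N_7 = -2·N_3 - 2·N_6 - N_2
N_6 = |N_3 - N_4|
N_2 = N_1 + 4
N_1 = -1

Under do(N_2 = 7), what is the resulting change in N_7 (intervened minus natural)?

Under do(N_2=7), the mechanism N_2 = N_1 + 4 is discarded; N_2 is fixed at 7.
N_3 = 0 if N_2 >= -1 else 8  [with N_2=7]  = 0
N_4 = max(N_1, N_2) - 2  [with N_1=-1, N_2=7]  = 5
N_6 = |N_3 - N_4|  [with N_3=0, N_4=5]  = 5
N_7 = -2·N_3 - 2·N_6 - N_2  [with N_3=0, N_6=5, N_2=7]  = -17
Without intervention: N_2 = N_1 + 4  [with N_1=-1]  = 3; N_3 = 0 if N_2 >= -1 else 8  [with N_2=3]  = 0; N_4 = max(N_1, N_2) - 2  [with N_1=-1, N_2=3]  = 1; N_6 = |N_3 - N_4|  [with N_3=0, N_4=1]  = 1; N_7 = -2·N_3 - 2·N_6 - N_2  [with N_3=0, N_6=1, N_2=3]  = -5.
Change = -17 − (-5) = -12.

-12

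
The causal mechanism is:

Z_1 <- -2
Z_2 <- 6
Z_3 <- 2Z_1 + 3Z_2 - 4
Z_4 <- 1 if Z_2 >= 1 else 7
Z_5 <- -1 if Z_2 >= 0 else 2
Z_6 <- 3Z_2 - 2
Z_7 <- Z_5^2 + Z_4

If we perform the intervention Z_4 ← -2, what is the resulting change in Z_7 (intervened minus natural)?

The intervention breaks the incoming arrows to Z_4: Z_4 <- 1 if Z_2 >= 1 else 7 no longer applies, and Z_4 = -2.
Z_5 = -1 if Z_2 >= 0 else 2  [with Z_2=6]  = -1
Z_7 = Z_5^2 + Z_4  [with Z_5=-1, Z_4=-2]  = -1
Without intervention: Z_4 = 1 if Z_2 >= 1 else 7  [with Z_2=6]  = 1; Z_5 = -1 if Z_2 >= 0 else 2  [with Z_2=6]  = -1; Z_7 = Z_5^2 + Z_4  [with Z_5=-1, Z_4=1]  = 2.
Change = -1 − 2 = -3.

-3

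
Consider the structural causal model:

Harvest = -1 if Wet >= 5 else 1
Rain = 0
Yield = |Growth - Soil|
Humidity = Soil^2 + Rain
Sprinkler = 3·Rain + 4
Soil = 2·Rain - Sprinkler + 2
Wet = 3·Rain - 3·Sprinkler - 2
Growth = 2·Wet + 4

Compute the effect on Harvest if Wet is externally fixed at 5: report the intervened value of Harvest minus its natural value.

-2

do(Wet=5) replaces the equation Wet = 3·Rain - 3·Sprinkler - 2 with the constant Wet = 5.
Harvest = -1 if Wet >= 5 else 1  [with Wet=5]  = -1
Without intervention: Sprinkler = 3·Rain + 4  [with Rain=0]  = 4; Wet = 3·Rain - 3·Sprinkler - 2  [with Rain=0, Sprinkler=4]  = -14; Harvest = -1 if Wet >= 5 else 1  [with Wet=-14]  = 1.
Change = -1 − 1 = -2.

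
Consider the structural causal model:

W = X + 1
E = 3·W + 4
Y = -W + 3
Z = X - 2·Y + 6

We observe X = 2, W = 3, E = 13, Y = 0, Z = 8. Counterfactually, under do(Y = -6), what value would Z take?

20

Intervening sets Y = -6 and removes its equation (Y = -W + 3).
Z = X - 2·Y + 6  [with X=2, Y=-6]  = 20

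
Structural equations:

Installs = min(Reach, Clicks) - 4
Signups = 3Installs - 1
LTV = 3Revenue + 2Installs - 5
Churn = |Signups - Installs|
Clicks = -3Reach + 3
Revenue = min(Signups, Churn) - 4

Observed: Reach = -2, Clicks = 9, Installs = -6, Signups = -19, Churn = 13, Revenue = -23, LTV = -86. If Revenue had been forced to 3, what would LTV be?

-8

Intervening sets Revenue = 3 and removes its equation (Revenue = min(Signups, Churn) - 4).
Clicks = -3Reach + 3  [with Reach=-2]  = 9
Installs = min(Reach, Clicks) - 4  [with Reach=-2, Clicks=9]  = -6
LTV = 3Revenue + 2Installs - 5  [with Revenue=3, Installs=-6]  = -8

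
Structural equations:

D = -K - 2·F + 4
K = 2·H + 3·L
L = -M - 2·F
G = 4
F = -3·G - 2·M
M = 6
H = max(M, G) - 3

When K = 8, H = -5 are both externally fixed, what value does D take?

44

Setting K = 8, H = -5 by intervention discards those variables' equations.
F = -3·G - 2·M  [with G=4, M=6]  = -24
D = -K - 2·F + 4  [with K=8, F=-24]  = 44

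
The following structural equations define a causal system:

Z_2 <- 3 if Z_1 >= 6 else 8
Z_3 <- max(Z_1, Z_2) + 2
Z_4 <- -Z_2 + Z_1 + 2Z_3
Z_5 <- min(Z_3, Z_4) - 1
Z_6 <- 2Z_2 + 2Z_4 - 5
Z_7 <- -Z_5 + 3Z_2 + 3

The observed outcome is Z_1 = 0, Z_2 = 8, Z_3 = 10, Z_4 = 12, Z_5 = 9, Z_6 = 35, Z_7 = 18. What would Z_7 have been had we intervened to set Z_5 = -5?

Under do(Z_5=-5), the mechanism Z_5 <- min(Z_3, Z_4) - 1 is discarded; Z_5 is fixed at -5.
Z_2 = 3 if Z_1 >= 6 else 8  [with Z_1=0]  = 8
Z_7 = -Z_5 + 3Z_2 + 3  [with Z_5=-5, Z_2=8]  = 32

32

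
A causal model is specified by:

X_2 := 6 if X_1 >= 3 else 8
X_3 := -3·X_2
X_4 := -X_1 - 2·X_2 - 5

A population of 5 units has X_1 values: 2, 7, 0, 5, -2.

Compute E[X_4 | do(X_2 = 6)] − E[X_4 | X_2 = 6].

do(X_2=6) breaks X_2's dependence on X_1. With X_2=6 fixed, X_4 across the units is -19, -24, -17, -22, -15, mean -19.4.
E[X_4|X_2=6] averages over only the 2 units with X_2=6 (X_1 = 7, 5): X_4 = -24, -22, mean -23.
Difference = -19.4 − (-23) = 3.6.

3.6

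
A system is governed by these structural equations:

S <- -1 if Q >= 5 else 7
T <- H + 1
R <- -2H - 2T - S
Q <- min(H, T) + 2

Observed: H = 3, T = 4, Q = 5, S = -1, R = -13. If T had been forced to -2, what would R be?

-9

do(T=-2) replaces the equation T <- H + 1 with the constant T = -2.
Q = min(H, T) + 2  [with H=3, T=-2]  = 0
S = -1 if Q >= 5 else 7  [with Q=0]  = 7
R = -2H - 2T - S  [with H=3, T=-2, S=7]  = -9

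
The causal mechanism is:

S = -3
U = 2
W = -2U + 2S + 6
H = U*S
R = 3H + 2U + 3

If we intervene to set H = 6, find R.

25

Intervening sets H = 6 and removes its equation (H = U*S).
R = 3H + 2U + 3  [with H=6, U=2]  = 25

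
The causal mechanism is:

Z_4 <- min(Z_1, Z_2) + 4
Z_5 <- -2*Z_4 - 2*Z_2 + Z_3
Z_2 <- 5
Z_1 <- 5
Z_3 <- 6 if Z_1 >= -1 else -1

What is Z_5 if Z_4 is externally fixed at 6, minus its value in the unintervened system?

6

Intervening sets Z_4 = 6 and removes its equation (Z_4 <- min(Z_1, Z_2) + 4).
Z_3 = 6 if Z_1 >= -1 else -1  [with Z_1=5]  = 6
Z_5 = -2*Z_4 - 2*Z_2 + Z_3  [with Z_4=6, Z_2=5, Z_3=6]  = -16
Without intervention: Z_3 = 6 if Z_1 >= -1 else -1  [with Z_1=5]  = 6; Z_4 = min(Z_1, Z_2) + 4  [with Z_1=5, Z_2=5]  = 9; Z_5 = -2*Z_4 - 2*Z_2 + Z_3  [with Z_4=9, Z_2=5, Z_3=6]  = -22.
Change = -16 − (-22) = 6.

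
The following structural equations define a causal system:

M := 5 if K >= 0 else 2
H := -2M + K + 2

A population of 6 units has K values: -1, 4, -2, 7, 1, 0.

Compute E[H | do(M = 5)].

Under do(M=5), M's equation is replaced by M=5 for every unit. Per-unit H: -9, -4, -10, -1, -7, -8. Mean = -6.5.

-6.5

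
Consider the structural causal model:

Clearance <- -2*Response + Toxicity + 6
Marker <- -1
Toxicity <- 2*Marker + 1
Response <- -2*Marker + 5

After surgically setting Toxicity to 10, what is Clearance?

The intervention breaks the incoming arrows to Toxicity: Toxicity <- 2*Marker + 1 no longer applies, and Toxicity = 10.
Response = -2*Marker + 5  [with Marker=-1]  = 7
Clearance = -2*Response + Toxicity + 6  [with Response=7, Toxicity=10]  = 2

2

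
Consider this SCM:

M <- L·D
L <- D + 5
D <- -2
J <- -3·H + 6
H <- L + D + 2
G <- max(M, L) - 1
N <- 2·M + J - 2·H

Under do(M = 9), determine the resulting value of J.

Intervening sets M = 9 and removes its equation (M <- L·D).
No directed path runs from M to J, so J keeps its natural value.
L = D + 5  [with D=-2]  = 3
H = L + D + 2  [with L=3, D=-2]  = 3
J = -3·H + 6  [with H=3]  = -3

-3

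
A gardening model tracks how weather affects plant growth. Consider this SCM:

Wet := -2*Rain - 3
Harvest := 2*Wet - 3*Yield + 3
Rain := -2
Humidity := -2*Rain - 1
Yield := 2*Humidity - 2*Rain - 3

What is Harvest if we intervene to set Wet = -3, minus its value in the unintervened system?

-8

do(Wet=-3) replaces the equation Wet := -2*Rain - 3 with the constant Wet = -3.
Humidity = -2*Rain - 1  [with Rain=-2]  = 3
Yield = 2*Humidity - 2*Rain - 3  [with Humidity=3, Rain=-2]  = 7
Harvest = 2*Wet - 3*Yield + 3  [with Wet=-3, Yield=7]  = -24
Without intervention: Wet = -2*Rain - 3  [with Rain=-2]  = 1; Humidity = -2*Rain - 1  [with Rain=-2]  = 3; Yield = 2*Humidity - 2*Rain - 3  [with Humidity=3, Rain=-2]  = 7; Harvest = 2*Wet - 3*Yield + 3  [with Wet=1, Yield=7]  = -16.
Change = -24 − (-16) = -8.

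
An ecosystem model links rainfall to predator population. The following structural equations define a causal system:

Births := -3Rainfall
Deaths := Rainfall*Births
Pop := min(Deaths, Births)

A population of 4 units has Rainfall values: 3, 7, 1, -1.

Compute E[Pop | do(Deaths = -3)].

do(Deaths=-3) breaks Deaths's dependence on Rainfall. With Deaths=-3 fixed, Pop across the units is -9, -21, -3, -3, mean -9.

-9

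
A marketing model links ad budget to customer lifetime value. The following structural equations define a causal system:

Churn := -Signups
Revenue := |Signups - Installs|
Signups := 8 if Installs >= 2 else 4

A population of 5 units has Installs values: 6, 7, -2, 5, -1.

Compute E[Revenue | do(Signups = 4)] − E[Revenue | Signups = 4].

The intervention sets Signups=4 in all 5 units regardless of Installs. Recomputing Revenue per unit gives 2, 3, 6, 1, 5; average 3.4.
Observing Signups=4 restricts to units where Signups's equation naturally yields 4: Installs ∈ {-2, -1}. In that subpopulation Revenue = 6, 5, mean 5.5.
Difference = 3.4 − 5.5 = -2.1.

-2.1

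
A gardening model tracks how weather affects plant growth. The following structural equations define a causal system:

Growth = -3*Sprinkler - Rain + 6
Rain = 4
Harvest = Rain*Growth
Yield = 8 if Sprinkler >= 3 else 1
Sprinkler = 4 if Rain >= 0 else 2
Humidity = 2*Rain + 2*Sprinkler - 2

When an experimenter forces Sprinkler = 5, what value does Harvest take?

Under do(Sprinkler=5), the mechanism Sprinkler = 4 if Rain >= 0 else 2 is discarded; Sprinkler is fixed at 5.
Growth = -3*Sprinkler - Rain + 6  [with Sprinkler=5, Rain=4]  = -13
Harvest = Rain*Growth  [with Rain=4, Growth=-13]  = -52

-52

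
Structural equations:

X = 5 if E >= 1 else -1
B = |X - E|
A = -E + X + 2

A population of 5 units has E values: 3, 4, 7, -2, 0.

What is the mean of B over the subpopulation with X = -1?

1

E[B|X=-1] averages over only the 2 units with X=-1 (E = -2, 0): B = 1, 1, mean 1.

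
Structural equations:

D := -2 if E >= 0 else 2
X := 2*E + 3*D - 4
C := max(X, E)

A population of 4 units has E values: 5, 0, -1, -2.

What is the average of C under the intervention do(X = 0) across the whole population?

1.25

Every unit gets X=0 under the intervention. C values become 5, 0, 0, 0; E[C|do(X=0)] = 1.25.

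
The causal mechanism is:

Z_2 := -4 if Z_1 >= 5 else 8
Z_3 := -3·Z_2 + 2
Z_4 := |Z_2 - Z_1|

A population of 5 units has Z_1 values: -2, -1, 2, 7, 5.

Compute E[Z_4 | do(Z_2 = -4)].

The intervention sets Z_2=-4 in all 5 units regardless of Z_1. Recomputing Z_4 per unit gives 2, 3, 6, 11, 9; average 6.2.

6.2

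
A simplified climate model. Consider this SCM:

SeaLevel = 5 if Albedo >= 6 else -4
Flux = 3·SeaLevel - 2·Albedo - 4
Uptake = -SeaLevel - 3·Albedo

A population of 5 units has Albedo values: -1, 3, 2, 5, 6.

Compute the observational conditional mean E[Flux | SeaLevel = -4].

-20.5

Observing SeaLevel=-4 restricts to units where SeaLevel's equation naturally yields -4: Albedo ∈ {-1, 3, 2, 5}. In that subpopulation Flux = -14, -22, -20, -26, mean -20.5.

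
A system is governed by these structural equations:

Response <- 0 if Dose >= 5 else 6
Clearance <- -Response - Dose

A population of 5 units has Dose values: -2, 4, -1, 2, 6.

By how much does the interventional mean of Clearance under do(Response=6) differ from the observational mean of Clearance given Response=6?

-1.05

Every unit gets Response=6 under the intervention. Clearance values become -4, -10, -5, -8, -12; E[Clearance|do(Response=6)] = -7.8.
Conditioning on Response=6 selects the 4 unit(s) with Dose ∈ {-2, 4, -1, 2}. Their Clearance values: -4, -10, -5, -8. Mean = -6.75.
Difference = -7.8 − (-6.75) = -1.05.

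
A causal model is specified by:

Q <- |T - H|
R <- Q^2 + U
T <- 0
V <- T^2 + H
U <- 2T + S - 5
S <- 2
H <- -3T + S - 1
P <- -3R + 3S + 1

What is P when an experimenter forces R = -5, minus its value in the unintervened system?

9

Intervening sets R = -5 and removes its equation (R <- Q^2 + U).
P = -3R + 3S + 1  [with R=-5, S=2]  = 22
Without intervention: H = -3T + S - 1  [with T=0, S=2]  = 1; U = 2T + S - 5  [with T=0, S=2]  = -3; Q = |T - H|  [with T=0, H=1]  = 1; R = Q^2 + U  [with Q=1, U=-3]  = -2; P = -3R + 3S + 1  [with R=-2, S=2]  = 13.
Change = 22 − 13 = 9.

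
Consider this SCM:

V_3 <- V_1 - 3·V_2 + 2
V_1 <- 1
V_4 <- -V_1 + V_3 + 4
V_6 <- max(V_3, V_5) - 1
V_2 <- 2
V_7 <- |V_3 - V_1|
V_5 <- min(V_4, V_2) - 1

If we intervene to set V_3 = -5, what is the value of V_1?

1

Under do(V_3=-5), the mechanism V_3 <- V_1 - 3·V_2 + 2 is discarded; V_3 is fixed at -5.
V_1 is not downstream of the intervention, so its value is determined by the original equations.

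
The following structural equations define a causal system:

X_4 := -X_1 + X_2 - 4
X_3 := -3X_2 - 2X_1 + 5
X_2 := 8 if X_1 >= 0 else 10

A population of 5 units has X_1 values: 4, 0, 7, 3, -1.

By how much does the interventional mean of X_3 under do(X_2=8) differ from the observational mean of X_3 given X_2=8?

Under do(X_2=8), X_2's equation is replaced by X_2=8 for every unit. Per-unit X_3: -27, -19, -33, -25, -17. Mean = -24.2.
Conditioning on X_2=8 selects the 4 unit(s) with X_1 ∈ {4, 0, 7, 3}. Their X_3 values: -27, -19, -33, -25. Mean = -26.
Difference = -24.2 − (-26) = 1.8.

1.8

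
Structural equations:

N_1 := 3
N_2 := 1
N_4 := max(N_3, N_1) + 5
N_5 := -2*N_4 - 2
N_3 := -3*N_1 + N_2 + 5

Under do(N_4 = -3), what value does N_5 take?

Intervening sets N_4 = -3 and removes its equation (N_4 := max(N_3, N_1) + 5).
N_5 = -2*N_4 - 2  [with N_4=-3]  = 4

4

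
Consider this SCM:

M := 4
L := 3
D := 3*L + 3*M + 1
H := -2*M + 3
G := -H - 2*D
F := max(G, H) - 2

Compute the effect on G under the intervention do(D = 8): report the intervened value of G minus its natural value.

do(D=8) replaces the equation D := 3*L + 3*M + 1 with the constant D = 8.
H = -2*M + 3  [with M=4]  = -5
G = -H - 2*D  [with H=-5, D=8]  = -11
Without intervention: D = 3*L + 3*M + 1  [with L=3, M=4]  = 22; H = -2*M + 3  [with M=4]  = -5; G = -H - 2*D  [with H=-5, D=22]  = -39.
Change = -11 − (-39) = 28.

28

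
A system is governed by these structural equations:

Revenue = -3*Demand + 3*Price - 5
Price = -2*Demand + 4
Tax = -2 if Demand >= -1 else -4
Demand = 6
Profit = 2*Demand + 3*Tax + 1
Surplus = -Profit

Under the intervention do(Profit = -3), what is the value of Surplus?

The intervention breaks the incoming arrows to Profit: Profit = 2*Demand + 3*Tax + 1 no longer applies, and Profit = -3.
Surplus = -Profit  [with Profit=-3]  = 3

3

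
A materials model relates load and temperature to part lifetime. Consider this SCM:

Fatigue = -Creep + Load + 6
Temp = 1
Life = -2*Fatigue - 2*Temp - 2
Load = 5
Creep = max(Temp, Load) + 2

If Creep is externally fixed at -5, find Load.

Under do(Creep=-5), the mechanism Creep = max(Temp, Load) + 2 is discarded; Creep is fixed at -5.
Load is not downstream of the intervention, so its value is determined by the original equations.

5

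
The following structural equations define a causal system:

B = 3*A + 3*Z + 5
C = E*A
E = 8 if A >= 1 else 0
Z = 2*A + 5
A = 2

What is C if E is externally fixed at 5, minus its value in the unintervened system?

-6

do(E=5) replaces the equation E = 8 if A >= 1 else 0 with the constant E = 5.
C = E*A  [with E=5, A=2]  = 10
Without intervention: E = 8 if A >= 1 else 0  [with A=2]  = 8; C = E*A  [with E=8, A=2]  = 16.
Change = 10 − 16 = -6.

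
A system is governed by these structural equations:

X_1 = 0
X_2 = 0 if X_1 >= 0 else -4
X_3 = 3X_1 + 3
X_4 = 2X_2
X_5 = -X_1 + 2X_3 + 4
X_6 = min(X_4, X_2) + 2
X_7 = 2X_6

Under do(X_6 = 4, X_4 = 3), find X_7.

Under do(X_6 = 4, X_4 = 3), each intervened variable's structural equation is replaced by its fixed value.
X_7 = 2X_6  [with X_6=4]  = 8

8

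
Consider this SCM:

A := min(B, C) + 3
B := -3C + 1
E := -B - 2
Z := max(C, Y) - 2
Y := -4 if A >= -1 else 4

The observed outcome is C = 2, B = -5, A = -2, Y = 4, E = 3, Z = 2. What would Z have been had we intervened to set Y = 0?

0

Under do(Y=0), the mechanism Y := -4 if A >= -1 else 4 is discarded; Y is fixed at 0.
Z = max(C, Y) - 2  [with C=2, Y=0]  = 0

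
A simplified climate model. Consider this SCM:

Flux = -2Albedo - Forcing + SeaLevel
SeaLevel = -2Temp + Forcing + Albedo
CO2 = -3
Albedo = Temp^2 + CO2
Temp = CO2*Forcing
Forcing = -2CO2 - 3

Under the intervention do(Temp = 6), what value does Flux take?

The intervention breaks the incoming arrows to Temp: Temp = CO2*Forcing no longer applies, and Temp = 6.
Forcing = -2CO2 - 3  [with CO2=-3]  = 3
Albedo = Temp^2 + CO2  [with Temp=6, CO2=-3]  = 33
SeaLevel = -2Temp + Forcing + Albedo  [with Temp=6, Forcing=3, Albedo=33]  = 24
Flux = -2Albedo - Forcing + SeaLevel  [with Albedo=33, Forcing=3, SeaLevel=24]  = -45

-45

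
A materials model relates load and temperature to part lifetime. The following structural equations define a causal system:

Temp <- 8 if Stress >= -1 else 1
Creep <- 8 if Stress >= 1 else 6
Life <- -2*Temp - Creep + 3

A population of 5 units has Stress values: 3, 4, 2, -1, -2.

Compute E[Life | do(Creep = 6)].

-16.2

The intervention sets Creep=6 in all 5 units regardless of Stress. Recomputing Life per unit gives -19, -19, -19, -19, -5; average -16.2.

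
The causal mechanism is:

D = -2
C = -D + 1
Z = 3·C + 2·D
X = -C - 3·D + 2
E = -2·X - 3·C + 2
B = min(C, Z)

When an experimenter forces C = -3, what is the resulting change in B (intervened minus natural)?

-16

Under do(C=-3), the mechanism C = -D + 1 is discarded; C is fixed at -3.
Z = 3·C + 2·D  [with C=-3, D=-2]  = -13
B = min(C, Z)  [with C=-3, Z=-13]  = -13
Without intervention: C = -D + 1  [with D=-2]  = 3; Z = 3·C + 2·D  [with C=3, D=-2]  = 5; B = min(C, Z)  [with C=3, Z=5]  = 3.
Change = -13 − 3 = -16.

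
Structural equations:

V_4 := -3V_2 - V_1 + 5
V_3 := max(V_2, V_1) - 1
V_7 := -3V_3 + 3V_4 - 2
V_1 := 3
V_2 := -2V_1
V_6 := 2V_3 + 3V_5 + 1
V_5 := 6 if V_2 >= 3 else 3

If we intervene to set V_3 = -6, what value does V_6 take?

The intervention breaks the incoming arrows to V_3: V_3 := max(V_2, V_1) - 1 no longer applies, and V_3 = -6.
V_2 = -2V_1  [with V_1=3]  = -6
V_5 = 6 if V_2 >= 3 else 3  [with V_2=-6]  = 3
V_6 = 2V_3 + 3V_5 + 1  [with V_3=-6, V_5=3]  = -2

-2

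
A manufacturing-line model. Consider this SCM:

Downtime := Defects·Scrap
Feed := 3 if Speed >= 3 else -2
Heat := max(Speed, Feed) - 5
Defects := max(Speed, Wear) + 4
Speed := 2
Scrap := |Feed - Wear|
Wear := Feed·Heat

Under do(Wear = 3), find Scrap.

Under do(Wear=3), the mechanism Wear := Feed·Heat is discarded; Wear is fixed at 3.
Feed = 3 if Speed >= 3 else -2  [with Speed=2]  = -2
Scrap = |Feed - Wear|  [with Feed=-2, Wear=3]  = 5

5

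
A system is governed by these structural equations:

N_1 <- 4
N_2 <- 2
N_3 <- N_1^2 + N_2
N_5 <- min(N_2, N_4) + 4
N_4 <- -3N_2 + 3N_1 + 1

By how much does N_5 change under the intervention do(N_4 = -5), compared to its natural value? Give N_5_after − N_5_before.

Intervening sets N_4 = -5 and removes its equation (N_4 <- -3N_2 + 3N_1 + 1).
N_5 = min(N_2, N_4) + 4  [with N_2=2, N_4=-5]  = -1
Without intervention: N_4 = -3N_2 + 3N_1 + 1  [with N_2=2, N_1=4]  = 7; N_5 = min(N_2, N_4) + 4  [with N_2=2, N_4=7]  = 6.
Change = -1 − 6 = -7.

-7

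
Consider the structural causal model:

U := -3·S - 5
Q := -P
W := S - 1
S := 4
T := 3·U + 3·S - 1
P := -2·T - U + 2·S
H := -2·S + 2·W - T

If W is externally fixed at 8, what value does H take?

48

Under do(W=8), the mechanism W := S - 1 is discarded; W is fixed at 8.
U = -3·S - 5  [with S=4]  = -17
T = 3·U + 3·S - 1  [with U=-17, S=4]  = -40
H = -2·S + 2·W - T  [with S=4, W=8, T=-40]  = 48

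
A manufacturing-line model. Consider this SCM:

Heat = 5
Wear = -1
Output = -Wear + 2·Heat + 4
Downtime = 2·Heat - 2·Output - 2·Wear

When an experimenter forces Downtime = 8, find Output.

Under do(Downtime=8), the mechanism Downtime = 2·Heat - 2·Output - 2·Wear is discarded; Downtime is fixed at 8.
Since Output is not a descendant of the intervened variable, it is unaffected.
Output = -Wear + 2·Heat + 4  [with Wear=-1, Heat=5]  = 15

15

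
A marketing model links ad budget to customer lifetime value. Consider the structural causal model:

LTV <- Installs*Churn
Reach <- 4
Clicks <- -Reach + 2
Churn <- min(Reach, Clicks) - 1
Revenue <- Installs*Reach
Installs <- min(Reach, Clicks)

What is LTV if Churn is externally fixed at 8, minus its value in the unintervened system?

-22

Under do(Churn=8), the mechanism Churn <- min(Reach, Clicks) - 1 is discarded; Churn is fixed at 8.
Clicks = -Reach + 2  [with Reach=4]  = -2
Installs = min(Reach, Clicks)  [with Reach=4, Clicks=-2]  = -2
LTV = Installs*Churn  [with Installs=-2, Churn=8]  = -16
Without intervention: Clicks = -Reach + 2  [with Reach=4]  = -2; Installs = min(Reach, Clicks)  [with Reach=4, Clicks=-2]  = -2; Churn = min(Reach, Clicks) - 1  [with Reach=4, Clicks=-2]  = -3; LTV = Installs*Churn  [with Installs=-2, Churn=-3]  = 6.
Change = -16 − 6 = -22.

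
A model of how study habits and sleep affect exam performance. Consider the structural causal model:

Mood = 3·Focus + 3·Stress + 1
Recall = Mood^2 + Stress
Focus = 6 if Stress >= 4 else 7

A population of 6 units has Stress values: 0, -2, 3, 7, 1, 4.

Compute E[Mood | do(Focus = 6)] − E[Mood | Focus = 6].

-10

Under do(Focus=6), Focus's equation is replaced by Focus=6 for every unit. Per-unit Mood: 19, 13, 28, 40, 22, 31. Mean = 25.5.
E[Mood|Focus=6] averages over only the 2 units with Focus=6 (Stress = 7, 4): Mood = 40, 31, mean 35.5.
Difference = 25.5 − 35.5 = -10.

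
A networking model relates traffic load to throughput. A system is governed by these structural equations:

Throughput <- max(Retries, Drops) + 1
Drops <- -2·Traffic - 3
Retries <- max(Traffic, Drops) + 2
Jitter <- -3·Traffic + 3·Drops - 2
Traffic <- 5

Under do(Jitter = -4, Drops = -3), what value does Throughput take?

The joint intervention fixes Jitter = -4, Drops = -3, removing each variable's own equation.
Retries = max(Traffic, Drops) + 2  [with Traffic=5, Drops=-3]  = 7
Throughput = max(Retries, Drops) + 1  [with Retries=7, Drops=-3]  = 8

8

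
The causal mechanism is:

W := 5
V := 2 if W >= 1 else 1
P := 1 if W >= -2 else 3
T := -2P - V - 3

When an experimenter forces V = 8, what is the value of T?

-13

Under do(V=8), the mechanism V := 2 if W >= 1 else 1 is discarded; V is fixed at 8.
P = 1 if W >= -2 else 3  [with W=5]  = 1
T = -2P - V - 3  [with P=1, V=8]  = -13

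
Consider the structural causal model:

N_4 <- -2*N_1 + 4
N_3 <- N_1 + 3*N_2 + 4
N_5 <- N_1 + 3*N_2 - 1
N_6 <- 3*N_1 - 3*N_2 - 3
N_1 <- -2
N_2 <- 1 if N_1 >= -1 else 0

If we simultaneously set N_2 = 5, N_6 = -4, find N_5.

12

Setting N_2 = 5, N_6 = -4 by intervention discards those variables' equations.
N_5 = N_1 + 3*N_2 - 1  [with N_1=-2, N_2=5]  = 12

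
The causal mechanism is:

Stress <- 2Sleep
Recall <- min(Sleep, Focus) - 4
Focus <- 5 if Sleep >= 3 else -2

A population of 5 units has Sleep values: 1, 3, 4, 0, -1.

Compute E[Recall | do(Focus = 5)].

-2.6

The intervention sets Focus=5 in all 5 units regardless of Sleep. Recomputing Recall per unit gives -3, -1, 0, -4, -5; average -2.6.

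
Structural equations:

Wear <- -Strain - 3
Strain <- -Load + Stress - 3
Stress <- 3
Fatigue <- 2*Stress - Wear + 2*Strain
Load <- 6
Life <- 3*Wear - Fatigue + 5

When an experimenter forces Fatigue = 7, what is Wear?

The intervention breaks the incoming arrows to Fatigue: Fatigue <- 2*Stress - Wear + 2*Strain no longer applies, and Fatigue = 7.
Since Wear is not a descendant of the intervened variable, it is unaffected.
Strain = -Load + Stress - 3  [with Load=6, Stress=3]  = -6
Wear = -Strain - 3  [with Strain=-6]  = 3

3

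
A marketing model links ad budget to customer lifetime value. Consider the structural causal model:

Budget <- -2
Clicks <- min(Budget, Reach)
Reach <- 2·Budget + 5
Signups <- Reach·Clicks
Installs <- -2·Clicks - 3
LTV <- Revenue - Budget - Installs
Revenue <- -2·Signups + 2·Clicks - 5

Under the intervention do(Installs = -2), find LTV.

-1

The intervention breaks the incoming arrows to Installs: Installs <- -2·Clicks - 3 no longer applies, and Installs = -2.
Reach = 2·Budget + 5  [with Budget=-2]  = 1
Clicks = min(Budget, Reach)  [with Budget=-2, Reach=1]  = -2
Signups = Reach·Clicks  [with Reach=1, Clicks=-2]  = -2
Revenue = -2·Signups + 2·Clicks - 5  [with Signups=-2, Clicks=-2]  = -5
LTV = Revenue - Budget - Installs  [with Revenue=-5, Budget=-2, Installs=-2]  = -1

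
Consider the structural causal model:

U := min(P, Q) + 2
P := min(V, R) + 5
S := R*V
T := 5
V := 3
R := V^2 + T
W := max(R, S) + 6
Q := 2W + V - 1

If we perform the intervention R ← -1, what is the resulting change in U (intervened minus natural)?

-4

The intervention breaks the incoming arrows to R: R := V^2 + T no longer applies, and R = -1.
S = R*V  [with R=-1, V=3]  = -3
W = max(R, S) + 6  [with R=-1, S=-3]  = 5
Q = 2W + V - 1  [with W=5, V=3]  = 12
P = min(V, R) + 5  [with V=3, R=-1]  = 4
U = min(P, Q) + 2  [with P=4, Q=12]  = 6
Without intervention: R = V^2 + T  [with V=3, T=5]  = 14; S = R*V  [with R=14, V=3]  = 42; W = max(R, S) + 6  [with R=14, S=42]  = 48; Q = 2W + V - 1  [with W=48, V=3]  = 98; P = min(V, R) + 5  [with V=3, R=14]  = 8; U = min(P, Q) + 2  [with P=8, Q=98]  = 10.
Change = 6 − 10 = -4.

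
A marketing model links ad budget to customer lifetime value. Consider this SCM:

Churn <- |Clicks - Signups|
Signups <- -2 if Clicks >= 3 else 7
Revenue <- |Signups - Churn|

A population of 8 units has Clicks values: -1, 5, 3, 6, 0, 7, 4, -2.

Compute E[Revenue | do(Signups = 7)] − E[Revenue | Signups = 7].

Under do(Signups=7), Signups's equation is replaced by Signups=7 for every unit. Per-unit Revenue: 1, 5, 3, 6, 0, 7, 4, 2. Mean = 3.5.
Observing Signups=7 restricts to units where Signups's equation naturally yields 7: Clicks ∈ {-1, 0, -2}. In that subpopulation Revenue = 1, 0, 2, mean 1.
Difference = 3.5 − 1 = 2.5.

2.5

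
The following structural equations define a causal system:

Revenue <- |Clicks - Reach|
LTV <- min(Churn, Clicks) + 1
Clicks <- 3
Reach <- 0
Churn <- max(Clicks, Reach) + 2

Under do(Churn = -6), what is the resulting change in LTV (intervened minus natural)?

-9

do(Churn=-6) replaces the equation Churn <- max(Clicks, Reach) + 2 with the constant Churn = -6.
LTV = min(Churn, Clicks) + 1  [with Churn=-6, Clicks=3]  = -5
Without intervention: Churn = max(Clicks, Reach) + 2  [with Clicks=3, Reach=0]  = 5; LTV = min(Churn, Clicks) + 1  [with Churn=5, Clicks=3]  = 4.
Change = -5 − 4 = -9.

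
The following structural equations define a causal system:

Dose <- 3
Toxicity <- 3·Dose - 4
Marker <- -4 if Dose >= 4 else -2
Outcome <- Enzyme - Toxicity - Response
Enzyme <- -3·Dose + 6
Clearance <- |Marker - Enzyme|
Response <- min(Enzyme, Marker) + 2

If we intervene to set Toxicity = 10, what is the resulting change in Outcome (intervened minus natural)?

Under do(Toxicity=10), the mechanism Toxicity <- 3·Dose - 4 is discarded; Toxicity is fixed at 10.
Enzyme = -3·Dose + 6  [with Dose=3]  = -3
Marker = -4 if Dose >= 4 else -2  [with Dose=3]  = -2
Response = min(Enzyme, Marker) + 2  [with Enzyme=-3, Marker=-2]  = -1
Outcome = Enzyme - Toxicity - Response  [with Enzyme=-3, Toxicity=10, Response=-1]  = -12
Without intervention: Enzyme = -3·Dose + 6  [with Dose=3]  = -3; Marker = -4 if Dose >= 4 else -2  [with Dose=3]  = -2; Response = min(Enzyme, Marker) + 2  [with Enzyme=-3, Marker=-2]  = -1; Toxicity = 3·Dose - 4  [with Dose=3]  = 5; Outcome = Enzyme - Toxicity - Response  [with Enzyme=-3, Toxicity=5, Response=-1]  = -7.
Change = -12 − (-7) = -5.

-5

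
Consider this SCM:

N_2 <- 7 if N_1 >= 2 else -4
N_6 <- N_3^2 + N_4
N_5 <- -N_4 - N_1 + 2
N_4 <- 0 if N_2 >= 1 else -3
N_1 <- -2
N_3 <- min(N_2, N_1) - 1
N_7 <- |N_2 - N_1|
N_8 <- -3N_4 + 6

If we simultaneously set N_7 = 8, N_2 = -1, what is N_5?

7

The joint intervention fixes N_7 = 8, N_2 = -1, removing each variable's own equation.
N_4 = 0 if N_2 >= 1 else -3  [with N_2=-1]  = -3
N_5 = -N_4 - N_1 + 2  [with N_4=-3, N_1=-2]  = 7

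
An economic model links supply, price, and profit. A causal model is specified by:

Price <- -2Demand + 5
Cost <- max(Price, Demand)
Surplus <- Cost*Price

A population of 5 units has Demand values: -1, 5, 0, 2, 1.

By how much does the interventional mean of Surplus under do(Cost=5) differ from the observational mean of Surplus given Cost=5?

11

Under do(Cost=5), Cost's equation is replaced by Cost=5 for every unit. Per-unit Surplus: 35, -25, 25, 5, 15. Mean = 11.
E[Surplus|Cost=5] averages over only the 2 units with Cost=5 (Demand = 5, 0): Surplus = -25, 25, mean 0.
Difference = 11 − 0 = 11.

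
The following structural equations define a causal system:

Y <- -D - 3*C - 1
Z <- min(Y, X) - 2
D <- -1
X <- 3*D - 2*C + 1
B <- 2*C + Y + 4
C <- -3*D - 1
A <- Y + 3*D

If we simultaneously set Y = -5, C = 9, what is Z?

The joint intervention fixes Y = -5, C = 9, removing each variable's own equation.
X = 3*D - 2*C + 1  [with D=-1, C=9]  = -20
Z = min(Y, X) - 2  [with Y=-5, X=-20]  = -22

-22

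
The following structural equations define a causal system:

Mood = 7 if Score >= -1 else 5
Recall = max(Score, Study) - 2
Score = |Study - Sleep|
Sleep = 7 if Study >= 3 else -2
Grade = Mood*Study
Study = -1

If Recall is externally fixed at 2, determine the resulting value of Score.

do(Recall=2) replaces the equation Recall = max(Score, Study) - 2 with the constant Recall = 2.
Score is not downstream of the intervention, so its value is determined by the original equations.
Sleep = 7 if Study >= 3 else -2  [with Study=-1]  = -2
Score = |Study - Sleep|  [with Study=-1, Sleep=-2]  = 1

1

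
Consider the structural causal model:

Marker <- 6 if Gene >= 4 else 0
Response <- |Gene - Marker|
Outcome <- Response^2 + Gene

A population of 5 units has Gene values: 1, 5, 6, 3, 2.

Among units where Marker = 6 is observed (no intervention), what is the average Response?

0.5

Conditioning on Marker=6 selects the 2 unit(s) with Gene ∈ {5, 6}. Their Response values: 1, 0. Mean = 0.5.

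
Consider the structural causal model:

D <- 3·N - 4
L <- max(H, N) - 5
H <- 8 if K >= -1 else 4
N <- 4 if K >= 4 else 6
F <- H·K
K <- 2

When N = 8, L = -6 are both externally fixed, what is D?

20

Setting N = 8, L = -6 by intervention discards those variables' equations.
D = 3·N - 4  [with N=8]  = 20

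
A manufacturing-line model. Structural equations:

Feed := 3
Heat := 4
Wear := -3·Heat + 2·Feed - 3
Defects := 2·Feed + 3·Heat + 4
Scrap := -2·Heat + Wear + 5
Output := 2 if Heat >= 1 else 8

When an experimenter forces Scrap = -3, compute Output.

2

The intervention breaks the incoming arrows to Scrap: Scrap := -2·Heat + Wear + 5 no longer applies, and Scrap = -3.
Since Output is not a descendant of the intervened variable, it is unaffected.
Output = 2 if Heat >= 1 else 8  [with Heat=4]  = 2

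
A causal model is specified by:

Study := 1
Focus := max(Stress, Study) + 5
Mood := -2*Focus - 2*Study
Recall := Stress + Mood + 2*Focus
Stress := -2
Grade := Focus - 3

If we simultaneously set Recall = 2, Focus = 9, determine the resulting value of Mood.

-20

Under do(Recall = 2, Focus = 9), each intervened variable's structural equation is replaced by its fixed value.
Mood = -2*Focus - 2*Study  [with Focus=9, Study=1]  = -20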